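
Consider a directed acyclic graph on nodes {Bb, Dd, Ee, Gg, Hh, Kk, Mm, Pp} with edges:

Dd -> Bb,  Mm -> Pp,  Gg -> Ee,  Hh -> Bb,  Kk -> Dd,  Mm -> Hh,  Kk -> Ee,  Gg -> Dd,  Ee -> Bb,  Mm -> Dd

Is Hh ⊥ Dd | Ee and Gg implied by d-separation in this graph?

No — Hh and Dd are not d-separated given {Ee, Gg}.

4 paths connect Hh and Dd; each must be blocked for d-separation to hold:
  1. Hh ← Mm → Dd — Mm:fork[open] ⇒ active
  2. Hh → Bb ← Ee ← Gg → Dd — Bb:collider[blocks]; Ee:chain[blocks]; Gg:fork[blocks] ⇒ blocked
  3. Hh → Bb ← Ee ← Kk → Dd — Bb:collider[blocks]; Ee:chain[blocks]; Kk:fork[open] ⇒ blocked
  4. Hh → Bb ← Dd — Bb:collider[blocks] ⇒ blocked
Since the path Hh ← Mm → Dd is active, Hh and Dd are not d-separated given {Ee, Gg}.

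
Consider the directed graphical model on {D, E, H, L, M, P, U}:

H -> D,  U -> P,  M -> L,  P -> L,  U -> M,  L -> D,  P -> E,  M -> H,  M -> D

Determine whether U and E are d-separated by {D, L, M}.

No

4 paths connect U and E; each must be blocked for d-separation to hold:
  1. U → M → D ← L ← P → E — M:chain[blocks]; D:collider[open]; L:chain[blocks]; P:fork[open] ⇒ blocked
  2. U → M → H → D ← L ← P → E — M:chain[blocks]; H:chain[open]; D:collider[open]; L:chain[blocks]; P:fork[open] ⇒ blocked
  3. U → M → L ← P → E — M:chain[blocks]; L:collider[open]; P:fork[open] ⇒ blocked
  4. U → P → E — P:chain[open] ⇒ active
Because an active path exists, U and E are not d-separated.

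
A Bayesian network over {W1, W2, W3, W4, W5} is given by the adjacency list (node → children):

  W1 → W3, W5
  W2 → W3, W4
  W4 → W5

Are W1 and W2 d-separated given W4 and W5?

Yes

2 paths connect W1 and W2; each must be blocked for d-separation to hold:
Path 1: W1 → W5 ← W4 ← W2
  W4 is a chain here and W4 is conditioned on, so the path is blocked at W4.
Path 2: W1 → W3 ← W2
  W3 is a collider here and neither W3 nor any of its descendants is conditioned on, so the collider stays closed — the path is blocked at W3.
All paths are blocked; W1 ⊥ W2 | {W4, W5} holds.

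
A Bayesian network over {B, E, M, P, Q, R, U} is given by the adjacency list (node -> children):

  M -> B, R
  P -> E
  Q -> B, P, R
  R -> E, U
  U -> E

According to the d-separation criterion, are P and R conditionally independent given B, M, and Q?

Yes

There are 4 undirected paths between P and R; checking each against the conditioning set {B, M, Q}:
Path 1: P ← Q → R
  Q is a fork here and Q is conditioned on, so the path is blocked at Q.
Path 2: P ← Q → B ← M → R
  Q is a fork here and Q is conditioned on, so the path is blocked at Q.
Path 3: P → E ← R
  E is a collider here and neither E nor any of its descendants is conditioned on, so the collider stays closed — the path is blocked at E.
Path 4: P → E ← U ← R
  E is a collider here and neither E nor any of its descendants is conditioned on, so the collider stays closed — the path is blocked at E.
All paths are blocked; P ⊥ R | {B, M, Q} holds.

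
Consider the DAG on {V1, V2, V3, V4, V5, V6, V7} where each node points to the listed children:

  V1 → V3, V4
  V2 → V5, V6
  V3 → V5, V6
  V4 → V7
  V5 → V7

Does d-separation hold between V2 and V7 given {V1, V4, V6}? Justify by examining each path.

No

Enumerating the 4 paths from V2 to V7 and testing each for blocking by {V1, V4, V6}:
  1. V2 → V5 → V7 — V5:chain[open] ⇒ active
  2. V2 → V5 ← V3 ← V1 → V4 → V7 — V5:collider[blocks]; V3:chain[open]; V1:fork[blocks]; V4:chain[blocks] ⇒ blocked
  3. V2 → V6 ← V3 → V5 → V7 — V6:collider[open]; V3:fork[open]; V5:chain[open] ⇒ active
  4. V2 → V6 ← V3 ← V1 → V4 → V7 — V6:collider[open]; V3:chain[open]; V1:fork[blocks]; V4:chain[blocks] ⇒ blocked
Because an active path exists, V2 and V7 are not d-separated.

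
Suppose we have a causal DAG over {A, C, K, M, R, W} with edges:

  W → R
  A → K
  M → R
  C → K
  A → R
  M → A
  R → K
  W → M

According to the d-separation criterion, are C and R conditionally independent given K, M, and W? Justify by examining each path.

No — C and R are not d-separated given {K, M, W}.

Enumerating the 4 paths from C to R and testing each for blocking by {K, M, W}:
Path 1: C → K ← A ← M ← W → R
  M is a chain here and M is conditioned on, so the path is blocked at M.
Path 2: C → K ← A ← M → R
  M is a fork here and M is conditioned on, so the path is blocked at M.
Path 3: C → K ← A → R
  K is a collider and K is conditioned on, which opens it; A is a fork and A is not conditioned on — no node blocks this path, so it is active.
Path 4: C → K ← R
  K is a collider and K is conditioned on, which opens it — no node blocks this path, so it is active.
Since the path C → K ← A → R is active, C and R are not d-separated given {K, M, W}.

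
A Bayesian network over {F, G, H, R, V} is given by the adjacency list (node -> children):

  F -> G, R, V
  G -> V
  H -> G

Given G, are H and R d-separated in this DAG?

No — H and R are not d-separated given {G}.

There are 2 undirected paths between H and R; checking each against the conditioning set {G}:
  1. H → G ← F → R — G:collider[open]; F:fork[open] ⇒ active
  2. H → G → V ← F → R — G:chain[blocks]; V:collider[blocks]; F:fork[open] ⇒ blocked
At least one path is unblocked, so d-separation fails.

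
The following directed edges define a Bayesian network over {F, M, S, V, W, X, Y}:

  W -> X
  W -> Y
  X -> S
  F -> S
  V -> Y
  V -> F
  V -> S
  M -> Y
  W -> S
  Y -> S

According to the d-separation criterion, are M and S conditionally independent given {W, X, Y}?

There are 5 undirected paths between M and S; checking each against the conditioning set {W, X, Y}:
  1. M → Y ← V → F → S — Y:collider[open]; V:fork[open]; F:chain[open] ⇒ active
  2. M → Y ← V → S — Y:collider[open]; V:fork[open] ⇒ active
  3. M → Y ← W → X → S — Y:collider[open]; W:fork[blocks]; X:chain[blocks] ⇒ blocked
  4. M → Y ← W → S — Y:collider[open]; W:fork[blocks] ⇒ blocked
  5. M → Y → S — Y:chain[blocks] ⇒ blocked
At least one path is unblocked, so d-separation fails.

No — M and S are not d-separated given {W, X, Y}.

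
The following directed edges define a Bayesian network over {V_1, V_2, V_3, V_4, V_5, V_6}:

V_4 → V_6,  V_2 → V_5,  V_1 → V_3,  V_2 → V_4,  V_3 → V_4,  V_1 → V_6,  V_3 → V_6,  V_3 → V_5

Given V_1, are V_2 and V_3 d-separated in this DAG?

We examine all 4 paths between V_2 and V_3:
Path 1: V_2 → V_5 ← V_3
  V_5 is a collider here and neither V_5 nor any of its descendants is conditioned on, so the collider stays closed — the path is blocked at V_5.
Path 2: V_2 → V_4 ← V_3
  V_4 is a collider here and neither V_4 nor any of its descendants is conditioned on, so the collider stays closed — the path is blocked at V_4.
Path 3: V_2 → V_4 → V_6 ← V_1 → V_3
  V_6 is a collider here and neither V_6 nor any of its descendants is conditioned on, so the collider stays closed — the path is blocked at V_6.
Path 4: V_2 → V_4 → V_6 ← V_3
  V_6 is a collider here and neither V_6 nor any of its descendants is conditioned on, so the collider stays closed — the path is blocked at V_6.
Every path is blocked, so V_2 and V_3 are d-separated given {V_1}.

Yes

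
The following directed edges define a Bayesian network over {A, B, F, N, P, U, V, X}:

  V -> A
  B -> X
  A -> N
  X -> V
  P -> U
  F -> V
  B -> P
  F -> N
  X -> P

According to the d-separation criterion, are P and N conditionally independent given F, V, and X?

There are 4 undirected paths between P and N; checking each against the conditioning set {F, V, X}:
  1. P ← X → V → A → N — X:fork[blocks]; V:chain[blocks]; A:chain[open] ⇒ blocked
  2. P ← X → V ← F → N — X:fork[blocks]; V:collider[open]; F:fork[blocks] ⇒ blocked
  3. P ← B → X → V → A → N — B:fork[open]; X:chain[blocks]; V:chain[blocks]; A:chain[open] ⇒ blocked
  4. P ← B → X → V ← F → N — B:fork[open]; X:chain[blocks]; V:collider[open]; F:fork[blocks] ⇒ blocked
Since every path is blocked, d-separation holds.

Yes — P and N are d-separated given {F, V, X}.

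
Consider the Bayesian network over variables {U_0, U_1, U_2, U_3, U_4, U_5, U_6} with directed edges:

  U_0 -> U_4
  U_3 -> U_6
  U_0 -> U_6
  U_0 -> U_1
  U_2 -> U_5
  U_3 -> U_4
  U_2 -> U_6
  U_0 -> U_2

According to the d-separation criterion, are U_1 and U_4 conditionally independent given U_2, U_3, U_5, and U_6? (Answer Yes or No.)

No — U_1 and U_4 are not d-separated given {U_2, U_3, U_5, U_6}.

We examine all 3 paths between U_1 and U_4:
  1. U_1 ← U_0 → U_4 — U_0:fork[open] ⇒ active
  2. U_1 ← U_0 → U_2 → U_6 ← U_3 → U_4 — U_0:fork[open]; U_2:chain[blocks]; U_6:collider[open]; U_3:fork[blocks] ⇒ blocked
  3. U_1 ← U_0 → U_6 ← U_3 → U_4 — U_0:fork[open]; U_6:collider[open]; U_3:fork[blocks] ⇒ blocked
At least one path is unblocked, so d-separation fails.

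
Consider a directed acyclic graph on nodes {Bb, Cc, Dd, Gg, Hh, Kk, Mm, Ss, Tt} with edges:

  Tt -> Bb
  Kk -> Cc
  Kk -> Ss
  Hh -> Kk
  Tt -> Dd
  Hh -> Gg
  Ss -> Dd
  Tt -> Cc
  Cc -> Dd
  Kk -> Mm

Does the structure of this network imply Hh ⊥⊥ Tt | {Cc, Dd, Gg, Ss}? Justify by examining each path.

No

We examine all 4 paths between Hh and Tt:
  1. Hh → Kk → Cc ← Tt — Kk:chain[open]; Cc:collider[open] ⇒ active
  2. Hh → Kk → Cc → Dd ← Tt — Kk:chain[open]; Cc:chain[blocks]; Dd:collider[open] ⇒ blocked
  3. Hh → Kk → Ss → Dd ← Cc ← Tt — Kk:chain[open]; Ss:chain[blocks]; Dd:collider[open]; Cc:chain[blocks] ⇒ blocked
  4. Hh → Kk → Ss → Dd ← Tt — Kk:chain[open]; Ss:chain[blocks]; Dd:collider[open] ⇒ blocked
Since the path Hh → Kk → Cc ← Tt is active, Hh and Tt are not d-separated given {Cc, Dd, Gg, Ss}.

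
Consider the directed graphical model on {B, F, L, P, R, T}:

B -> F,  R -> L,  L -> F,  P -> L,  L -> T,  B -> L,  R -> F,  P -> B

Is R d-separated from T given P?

We examine all 4 paths between R and T:
Path 1: R → F ← L → T
  F is a collider here and neither F nor any of its descendants is conditioned on, so the collider stays closed — the path is blocked at F.
Path 2: R → F ← B → L → T
  F is a collider here and neither F nor any of its descendants is conditioned on, so the collider stays closed — the path is blocked at F.
Path 3: R → F ← B ← P → L → T
  F is a collider here and neither F nor any of its descendants is conditioned on, so the collider stays closed — the path is blocked at F.
Path 4: R → L → T
  L is a chain and L is not conditioned on — no node blocks this path, so it is active.
At least one path is unblocked, so d-separation fails.

No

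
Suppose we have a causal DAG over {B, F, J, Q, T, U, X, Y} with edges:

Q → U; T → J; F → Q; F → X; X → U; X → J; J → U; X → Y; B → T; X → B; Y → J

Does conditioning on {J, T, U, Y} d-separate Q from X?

No — Q and X are not d-separated given {J, T, U, Y}.

Enumerating the 5 paths from Q to X and testing each for blocking by {J, T, U, Y}:
Path 1: Q → U ← X
  U is a collider and U is conditioned on, which opens it — no node blocks this path, so it is active.
Path 2: Q → U ← J ← Y ← X
  J is a chain here and J is conditioned on, so the path is blocked at J.
Path 3: Q → U ← J ← T ← B ← X
  J is a chain here and J is conditioned on, so the path is blocked at J.
Path 4: Q → U ← J ← X
  J is a chain here and J is conditioned on, so the path is blocked at J.
Path 5: Q ← F → X
  F is a fork and F is not conditioned on — no node blocks this path, so it is active.
At least one path is unblocked, so d-separation fails.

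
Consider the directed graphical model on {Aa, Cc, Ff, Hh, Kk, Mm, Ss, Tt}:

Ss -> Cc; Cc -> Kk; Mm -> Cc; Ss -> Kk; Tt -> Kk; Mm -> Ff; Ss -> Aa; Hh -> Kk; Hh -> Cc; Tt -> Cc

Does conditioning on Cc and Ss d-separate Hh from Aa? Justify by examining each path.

We examine all 6 paths between Hh and Aa:
Path 1: Hh → Cc → Kk ← Ss → Aa
  Cc is a chain here and Cc is conditioned on, so the path is blocked at Cc.
Path 2: Hh → Cc ← Tt → Kk ← Ss → Aa
  Kk is a collider here and neither Kk nor any of its descendants is conditioned on, so the collider stays closed — the path is blocked at Kk.
Path 3: Hh → Cc ← Ss → Aa
  Ss is a fork here and Ss is conditioned on, so the path is blocked at Ss.
Path 4: Hh → Kk ← Cc ← Ss → Aa
  Kk is a collider here and neither Kk nor any of its descendants is conditioned on, so the collider stays closed — the path is blocked at Kk.
Path 5: Hh → Kk ← Tt → Cc ← Ss → Aa
  Kk is a collider here and neither Kk nor any of its descendants is conditioned on, so the collider stays closed — the path is blocked at Kk.
Path 6: Hh → Kk ← Ss → Aa
  Kk is a collider here and neither Kk nor any of its descendants is conditioned on, so the collider stays closed — the path is blocked at Kk.
All paths are blocked; Hh ⊥ Aa | {Cc, Ss} holds.

Yes — Hh and Aa are d-separated given {Cc, Ss}.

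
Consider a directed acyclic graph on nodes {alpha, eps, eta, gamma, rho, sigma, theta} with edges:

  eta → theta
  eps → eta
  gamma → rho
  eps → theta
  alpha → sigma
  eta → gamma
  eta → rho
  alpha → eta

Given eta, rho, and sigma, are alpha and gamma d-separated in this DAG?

There are 2 undirected paths between alpha and gamma; checking each against the conditioning set {eta, rho, sigma}:
Path 1: alpha → eta → rho ← gamma
  eta is a chain here and eta is conditioned on, so the path is blocked at eta.
Path 2: alpha → eta → gamma
  eta is a chain here and eta is conditioned on, so the path is blocked at eta.
Since every path is blocked, d-separation holds.

Yes — alpha and gamma are d-separated given {eta, rho, sigma}.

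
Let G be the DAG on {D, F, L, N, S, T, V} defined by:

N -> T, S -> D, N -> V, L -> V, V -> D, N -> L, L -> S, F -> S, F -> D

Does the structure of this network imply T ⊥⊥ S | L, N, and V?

Yes

6 paths connect T and S; each must be blocked for d-separation to hold:
  1. T ← N → V → D ← F → S — N:fork[blocks]; V:chain[blocks]; D:collider[blocks]; F:fork[open] ⇒ blocked
  2. T ← N → V → D ← S — N:fork[blocks]; V:chain[blocks]; D:collider[blocks] ⇒ blocked
  3. T ← N → V ← L → S — N:fork[blocks]; V:collider[open]; L:fork[blocks] ⇒ blocked
  4. T ← N → L → V → D ← F → S — N:fork[blocks]; L:chain[blocks]; V:chain[blocks]; D:collider[blocks]; F:fork[open] ⇒ blocked
  5. T ← N → L → V → D ← S — N:fork[blocks]; L:chain[blocks]; V:chain[blocks]; D:collider[blocks] ⇒ blocked
  6. T ← N → L → S — N:fork[blocks]; L:chain[blocks] ⇒ blocked
All paths are blocked; T ⊥ S | {L, N, V} holds.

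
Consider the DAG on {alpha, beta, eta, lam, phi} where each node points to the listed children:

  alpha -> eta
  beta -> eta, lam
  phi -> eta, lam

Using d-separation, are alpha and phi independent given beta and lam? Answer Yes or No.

There are 2 undirected paths between alpha and phi; checking each against the conditioning set {beta, lam}:
Path 1: alpha → eta ← phi
  eta is a collider here and neither eta nor any of its descendants is conditioned on, so the collider stays closed — the path is blocked at eta.
Path 2: alpha → eta ← beta → lam ← phi
  eta is a collider here and neither eta nor any of its descendants is conditioned on, so the collider stays closed — the path is blocked at eta.
Every path is blocked, so alpha and phi are d-separated given {beta, lam}.

Yes — alpha and phi are d-separated given {beta, lam}.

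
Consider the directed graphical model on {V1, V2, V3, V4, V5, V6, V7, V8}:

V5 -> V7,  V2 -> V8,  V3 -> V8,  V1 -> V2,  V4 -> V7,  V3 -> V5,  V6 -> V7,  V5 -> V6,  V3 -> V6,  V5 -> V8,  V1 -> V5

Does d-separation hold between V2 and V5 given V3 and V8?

No — V2 and V5 are not d-separated given {V3, V8}.

5 paths connect V2 and V5; each must be blocked for d-separation to hold:
Path 1: V2 → V8 ← V5
  V8 is a collider and V8 is conditioned on, which opens it — no node blocks this path, so it is active.
Path 2: V2 → V8 ← V3 → V5
  V3 is a fork here and V3 is conditioned on, so the path is blocked at V3.
Path 3: V2 → V8 ← V3 → V6 ← V5
  V3 is a fork here and V3 is conditioned on, so the path is blocked at V3.
Path 4: V2 → V8 ← V3 → V6 → V7 ← V5
  V3 is a fork here and V3 is conditioned on, so the path is blocked at V3.
Path 5: V2 ← V1 → V5
  V1 is a fork and V1 is not conditioned on — no node blocks this path, so it is active.
At least one path is unblocked, so d-separation fails.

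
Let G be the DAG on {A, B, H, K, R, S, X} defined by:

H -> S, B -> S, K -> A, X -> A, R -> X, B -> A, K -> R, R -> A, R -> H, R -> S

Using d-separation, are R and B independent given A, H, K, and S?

We examine all 5 paths between R and B:
Path 1: R → A ← B
  A is a collider and A is conditioned on, which opens it — no node blocks this path, so it is active.
Path 2: R ← K → A ← B
  K is a fork here and K is conditioned on, so the path is blocked at K.
Path 3: R → S ← B
  S is a collider and S is conditioned on, which opens it — no node blocks this path, so it is active.
Path 4: R → X → A ← B
  X is a chain and X is not conditioned on; A is a collider and A is conditioned on, which opens it — no node blocks this path, so it is active.
Path 5: R → H → S ← B
  H is a chain here and H is conditioned on, so the path is blocked at H.
At least one path is unblocked, so d-separation fails.

No — R and B are not d-separated given {A, H, K, S}.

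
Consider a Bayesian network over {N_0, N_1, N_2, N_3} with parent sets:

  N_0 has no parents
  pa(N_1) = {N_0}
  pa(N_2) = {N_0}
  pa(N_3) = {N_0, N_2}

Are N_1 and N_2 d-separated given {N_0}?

Enumerating the 2 paths from N_1 to N_2 and testing each for blocking by {N_0}:
Path 1: N_1 ← N_0 → N_3 ← N_2
  N_0 is a fork here and N_0 is conditioned on, so the path is blocked at N_0.
Path 2: N_1 ← N_0 → N_2
  N_0 is a fork here and N_0 is conditioned on, so the path is blocked at N_0.
Since every path is blocked, d-separation holds.

Yes — N_1 and N_2 are d-separated given {N_0}.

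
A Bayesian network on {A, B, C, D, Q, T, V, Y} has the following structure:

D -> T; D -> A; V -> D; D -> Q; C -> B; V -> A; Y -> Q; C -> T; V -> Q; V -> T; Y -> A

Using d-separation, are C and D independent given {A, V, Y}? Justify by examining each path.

We examine all 6 paths between C and D:
  1. C → T ← V → A ← D — T:collider[blocks]; V:fork[blocks]; A:collider[open] ⇒ blocked
  2. C → T ← V → A ← Y → Q ← D — T:collider[blocks]; V:fork[blocks]; A:collider[open]; Y:fork[blocks]; Q:collider[blocks] ⇒ blocked
  3. C → T ← V → Q ← D — T:collider[blocks]; V:fork[blocks]; Q:collider[blocks] ⇒ blocked
  4. C → T ← V → Q ← Y → A ← D — T:collider[blocks]; V:fork[blocks]; Q:collider[blocks]; Y:fork[blocks]; A:collider[open] ⇒ blocked
  5. C → T ← V → D — T:collider[blocks]; V:fork[blocks] ⇒ blocked
  6. C → T ← D — T:collider[blocks] ⇒ blocked
All paths are blocked; C ⊥ D | {A, V, Y} holds.

Yes — C and D are d-separated given {A, V, Y}.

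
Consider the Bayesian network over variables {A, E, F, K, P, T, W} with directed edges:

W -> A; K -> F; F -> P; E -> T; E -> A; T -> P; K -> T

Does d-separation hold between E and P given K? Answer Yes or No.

We examine all 2 paths between E and P:
Path 1: E → T ← K → F → P
  T is a collider here and neither T nor any of its descendants is conditioned on, so the collider stays closed — the path is blocked at T.
Path 2: E → T → P
  T is a chain and T is not conditioned on — no node blocks this path, so it is active.
Since the path E → T → P is active, E and P are not d-separated given {K}.

No — E and P are not d-separated given {K}.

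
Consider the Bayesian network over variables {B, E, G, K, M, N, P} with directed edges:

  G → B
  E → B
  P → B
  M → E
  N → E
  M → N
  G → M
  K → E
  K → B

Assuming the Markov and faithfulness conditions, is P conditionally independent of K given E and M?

We examine all 4 paths between P and K:
  1. P → B ← K — B:collider[blocks] ⇒ blocked
  2. P → B ← G → M → N → E ← K — B:collider[blocks]; G:fork[open]; M:chain[blocks]; N:chain[open]; E:collider[open] ⇒ blocked
  3. P → B ← G → M → E ← K — B:collider[blocks]; G:fork[open]; M:chain[blocks]; E:collider[open] ⇒ blocked
  4. P → B ← E ← K — B:collider[blocks]; E:chain[blocks] ⇒ blocked
All paths are blocked; P ⊥ K | {E, M} holds.

Yes — P and K are d-separated given {E, M}.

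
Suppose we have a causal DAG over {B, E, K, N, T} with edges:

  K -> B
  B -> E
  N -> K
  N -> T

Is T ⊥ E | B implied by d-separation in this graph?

Yes

The only undirected path from T to E is:
Path 1: T ← N → K → B → E
  B is a chain here and B is conditioned on, so the path is blocked at B.
Every path is blocked, so T and E are d-separated given {B}.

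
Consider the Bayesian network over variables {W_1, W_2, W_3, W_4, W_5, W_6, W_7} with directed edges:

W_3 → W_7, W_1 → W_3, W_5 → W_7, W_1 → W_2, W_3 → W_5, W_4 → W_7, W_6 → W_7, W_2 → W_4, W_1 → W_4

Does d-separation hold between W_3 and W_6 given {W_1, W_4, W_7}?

We examine all 4 paths between W_3 and W_6:
Path 1: W_3 → W_5 → W_7 ← W_6
  W_5 is a chain and W_5 is not conditioned on; W_7 is a collider and W_7 is conditioned on, which opens it — no node blocks this path, so it is active.
Path 2: W_3 → W_7 ← W_6
  W_7 is a collider and W_7 is conditioned on, which opens it — no node blocks this path, so it is active.
Path 3: W_3 ← W_1 → W_4 → W_7 ← W_6
  W_1 is a fork here and W_1 is conditioned on, so the path is blocked at W_1.
Path 4: W_3 ← W_1 → W_2 → W_4 → W_7 ← W_6
  W_1 is a fork here and W_1 is conditioned on, so the path is blocked at W_1.
Since the path W_3 → W_5 → W_7 ← W_6 is active, W_3 and W_6 are not d-separated given {W_1, W_4, W_7}.

No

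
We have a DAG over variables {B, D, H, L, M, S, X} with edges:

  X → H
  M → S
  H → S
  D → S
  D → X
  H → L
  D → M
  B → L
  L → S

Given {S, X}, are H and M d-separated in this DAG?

No

We examine all 6 paths between H and M:
Path 1: H → L → S ← M
  L is a chain and L is not conditioned on; S is a collider and S is conditioned on, which opens it — no node blocks this path, so it is active.
Path 2: H → L → S ← D → M
  L is a chain and L is not conditioned on; S is a collider and S is conditioned on, which opens it; D is a fork and D is not conditioned on — no node blocks this path, so it is active.
Path 3: H ← X ← D → M
  X is a chain here and X is conditioned on, so the path is blocked at X.
Path 4: H ← X ← D → S ← M
  X is a chain here and X is conditioned on, so the path is blocked at X.
Path 5: H → S ← M
  S is a collider and S is conditioned on, which opens it — no node blocks this path, so it is active.
Path 6: H → S ← D → M
  S is a collider and S is conditioned on, which opens it; D is a fork and D is not conditioned on — no node blocks this path, so it is active.
Because an active path exists, H and M are not d-separated.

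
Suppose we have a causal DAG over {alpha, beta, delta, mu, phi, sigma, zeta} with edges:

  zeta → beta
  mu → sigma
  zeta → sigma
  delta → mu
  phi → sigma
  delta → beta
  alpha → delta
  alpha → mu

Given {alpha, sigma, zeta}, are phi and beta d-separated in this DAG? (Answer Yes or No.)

We examine all 3 paths between phi and beta:
Path 1: phi → sigma ← mu ← alpha → delta → beta
  alpha is a fork here and alpha is conditioned on, so the path is blocked at alpha.
Path 2: phi → sigma ← mu ← delta → beta
  sigma is a collider and sigma is conditioned on, which opens it; mu is a chain and mu is not conditioned on; delta is a fork and delta is not conditioned on — no node blocks this path, so it is active.
Path 3: phi → sigma ← zeta → beta
  zeta is a fork here and zeta is conditioned on, so the path is blocked at zeta.
Because an active path exists, phi and beta are not d-separated.

No — phi and beta are not d-separated given {alpha, sigma, zeta}.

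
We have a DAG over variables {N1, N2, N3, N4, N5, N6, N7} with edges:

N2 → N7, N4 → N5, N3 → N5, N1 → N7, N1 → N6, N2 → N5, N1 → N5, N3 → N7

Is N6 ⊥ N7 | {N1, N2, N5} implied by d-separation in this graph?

Yes

We examine all 3 paths between N6 and N7:
  1. N6 ← N1 → N5 ← N2 → N7 — N1:fork[blocks]; N5:collider[open]; N2:fork[blocks] ⇒ blocked
  2. N6 ← N1 → N5 ← N3 → N7 — N1:fork[blocks]; N5:collider[open]; N3:fork[open] ⇒ blocked
  3. N6 ← N1 → N7 — N1:fork[blocks] ⇒ blocked
All paths are blocked; N6 ⊥ N7 | {N1, N2, N5} holds.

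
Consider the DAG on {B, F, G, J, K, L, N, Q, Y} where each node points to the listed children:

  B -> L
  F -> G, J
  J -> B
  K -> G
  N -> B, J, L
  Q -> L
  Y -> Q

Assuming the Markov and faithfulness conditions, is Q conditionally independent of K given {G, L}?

No — Q and K are not d-separated given {G, L}.

There are 4 undirected paths between Q and K; checking each against the conditioning set {G, L}:
  1. Q → L ← B ← N → J ← F → G ← K — L:collider[open]; B:chain[open]; N:fork[open]; J:collider[open]; F:fork[open]; G:collider[open] ⇒ active
  2. Q → L ← B ← J ← F → G ← K — L:collider[open]; B:chain[open]; J:chain[open]; F:fork[open]; G:collider[open] ⇒ active
  3. Q → L ← N → B ← J ← F → G ← K — L:collider[open]; N:fork[open]; B:collider[open]; J:chain[open]; F:fork[open]; G:collider[open] ⇒ active
  4. Q → L ← N → J ← F → G ← K — L:collider[open]; N:fork[open]; J:collider[open]; F:fork[open]; G:collider[open] ⇒ active
Since the path Q → L ← B ← N → J ← F → G ← K is active, Q and K are not d-separated given {G, L}.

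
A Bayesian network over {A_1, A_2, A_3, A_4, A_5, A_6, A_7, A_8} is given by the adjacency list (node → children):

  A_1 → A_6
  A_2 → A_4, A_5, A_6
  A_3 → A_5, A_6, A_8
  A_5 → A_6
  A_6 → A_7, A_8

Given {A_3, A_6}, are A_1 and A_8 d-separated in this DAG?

There are 4 undirected paths between A_1 and A_8; checking each against the conditioning set {A_3, A_6}:
Path 1: A_1 → A_6 ← A_3 → A_8
  A_3 is a fork here and A_3 is conditioned on, so the path is blocked at A_3.
Path 2: A_1 → A_6 → A_8
  A_6 is a chain here and A_6 is conditioned on, so the path is blocked at A_6.
Path 3: A_1 → A_6 ← A_2 → A_5 ← A_3 → A_8
  A_3 is a fork here and A_3 is conditioned on, so the path is blocked at A_3.
Path 4: A_1 → A_6 ← A_5 ← A_3 → A_8
  A_3 is a fork here and A_3 is conditioned on, so the path is blocked at A_3.
Since every path is blocked, d-separation holds.

Yes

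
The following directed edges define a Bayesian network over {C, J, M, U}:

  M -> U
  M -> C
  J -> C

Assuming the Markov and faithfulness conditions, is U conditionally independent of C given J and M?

The only undirected path from U to C is:
Path 1: U ← M → C
  M is a fork here and M is conditioned on, so the path is blocked at M.
Every path is blocked, so U and C are d-separated given {J, M}.

Yes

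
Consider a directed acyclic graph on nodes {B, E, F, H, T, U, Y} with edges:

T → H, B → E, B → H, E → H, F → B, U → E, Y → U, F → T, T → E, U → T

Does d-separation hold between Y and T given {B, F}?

We examine all 6 paths between Y and T:
Path 1: Y → U → E ← T
  E is a collider here and neither E nor any of its descendants is conditioned on, so the collider stays closed — the path is blocked at E.
Path 2: Y → U → E ← B ← F → T
  E is a collider here and neither E nor any of its descendants is conditioned on, so the collider stays closed — the path is blocked at E.
Path 3: Y → U → E ← B → H ← T
  E is a collider here and neither E nor any of its descendants is conditioned on, so the collider stays closed — the path is blocked at E.
Path 4: Y → U → E → H ← T
  H is a collider here and neither H nor any of its descendants is conditioned on, so the collider stays closed — the path is blocked at H.
Path 5: Y → U → E → H ← B ← F → T
  H is a collider here and neither H nor any of its descendants is conditioned on, so the collider stays closed — the path is blocked at H.
Path 6: Y → U → T
  U is a chain and U is not conditioned on — no node blocks this path, so it is active.
At least one path is unblocked, so d-separation fails.

No — Y and T are not d-separated given {B, F}.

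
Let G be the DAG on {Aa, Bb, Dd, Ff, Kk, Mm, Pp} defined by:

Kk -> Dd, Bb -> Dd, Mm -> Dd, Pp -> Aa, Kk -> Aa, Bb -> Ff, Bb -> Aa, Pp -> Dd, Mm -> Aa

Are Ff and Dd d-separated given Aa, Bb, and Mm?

Yes

4 paths connect Ff and Dd; each must be blocked for d-separation to hold:
Path 1: Ff ← Bb → Dd
  Bb is a fork here and Bb is conditioned on, so the path is blocked at Bb.
Path 2: Ff ← Bb → Aa ← Kk → Dd
  Bb is a fork here and Bb is conditioned on, so the path is blocked at Bb.
Path 3: Ff ← Bb → Aa ← Pp → Dd
  Bb is a fork here and Bb is conditioned on, so the path is blocked at Bb.
Path 4: Ff ← Bb → Aa ← Mm → Dd
  Bb is a fork here and Bb is conditioned on, so the path is blocked at Bb.
Every path is blocked, so Ff and Dd are d-separated given {Aa, Bb, Mm}.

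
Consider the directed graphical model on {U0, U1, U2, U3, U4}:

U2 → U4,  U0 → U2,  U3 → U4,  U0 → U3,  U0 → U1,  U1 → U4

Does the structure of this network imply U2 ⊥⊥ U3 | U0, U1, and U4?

No

We examine all 4 paths between U2 and U3:
Path 1: U2 → U4 ← U1 ← U0 → U3
  U1 is a chain here and U1 is conditioned on, so the path is blocked at U1.
Path 2: U2 → U4 ← U3
  U4 is a collider and U4 is conditioned on, which opens it — no node blocks this path, so it is active.
Path 3: U2 ← U0 → U1 → U4 ← U3
  U0 is a fork here and U0 is conditioned on, so the path is blocked at U0.
Path 4: U2 ← U0 → U3
  U0 is a fork here and U0 is conditioned on, so the path is blocked at U0.
At least one path is unblocked, so d-separation fails.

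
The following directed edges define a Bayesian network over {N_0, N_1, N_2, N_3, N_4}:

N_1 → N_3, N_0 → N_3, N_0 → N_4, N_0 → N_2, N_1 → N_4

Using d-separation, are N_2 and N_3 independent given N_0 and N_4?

2 paths connect N_2 and N_3; each must be blocked for d-separation to hold:
Path 1: N_2 ← N_0 → N_4 ← N_1 → N_3
  N_0 is a fork here and N_0 is conditioned on, so the path is blocked at N_0.
Path 2: N_2 ← N_0 → N_3
  N_0 is a fork here and N_0 is conditioned on, so the path is blocked at N_0.
Every path is blocked, so N_2 and N_3 are d-separated given {N_0, N_4}.

Yes — N_2 and N_3 are d-separated given {N_0, N_4}.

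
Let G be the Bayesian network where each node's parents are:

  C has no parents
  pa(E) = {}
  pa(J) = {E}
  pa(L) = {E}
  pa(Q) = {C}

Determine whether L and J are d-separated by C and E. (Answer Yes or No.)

Yes

There is one path between L and J:
Path 1: L ← E → J
  E is a fork here and E is conditioned on, so the path is blocked at E.
Every path is blocked, so L and J are d-separated given {C, E}.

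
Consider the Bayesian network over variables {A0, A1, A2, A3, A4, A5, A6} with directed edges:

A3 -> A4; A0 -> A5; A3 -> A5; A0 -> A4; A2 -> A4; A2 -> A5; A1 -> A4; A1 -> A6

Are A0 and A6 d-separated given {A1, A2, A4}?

Yes

There are 3 undirected paths between A0 and A6; checking each against the conditioning set {A1, A2, A4}:
Path 1: A0 → A5 ← A2 → A4 ← A1 → A6
  A5 is a collider here and neither A5 nor any of its descendants is conditioned on, so the collider stays closed — the path is blocked at A5.
Path 2: A0 → A5 ← A3 → A4 ← A1 → A6
  A5 is a collider here and neither A5 nor any of its descendants is conditioned on, so the collider stays closed — the path is blocked at A5.
Path 3: A0 → A4 ← A1 → A6
  A1 is a fork here and A1 is conditioned on, so the path is blocked at A1.
All paths are blocked; A0 ⊥ A6 | {A1, A2, A4} holds.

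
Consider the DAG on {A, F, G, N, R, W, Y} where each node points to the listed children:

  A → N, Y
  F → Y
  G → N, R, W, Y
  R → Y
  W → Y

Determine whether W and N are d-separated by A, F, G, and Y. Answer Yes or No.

Enumerating the 6 paths from W to N and testing each for blocking by {A, F, G, Y}:
  1. W → Y ← G → N — Y:collider[open]; G:fork[blocks] ⇒ blocked
  2. W → Y ← R ← G → N — Y:collider[open]; R:chain[open]; G:fork[blocks] ⇒ blocked
  3. W → Y ← A → N — Y:collider[open]; A:fork[blocks] ⇒ blocked
  4. W ← G → N — G:fork[blocks] ⇒ blocked
  5. W ← G → Y ← A → N — G:fork[blocks]; Y:collider[open]; A:fork[blocks] ⇒ blocked
  6. W ← G → R → Y ← A → N — G:fork[blocks]; R:chain[open]; Y:collider[open]; A:fork[blocks] ⇒ blocked
Since every path is blocked, d-separation holds.

Yes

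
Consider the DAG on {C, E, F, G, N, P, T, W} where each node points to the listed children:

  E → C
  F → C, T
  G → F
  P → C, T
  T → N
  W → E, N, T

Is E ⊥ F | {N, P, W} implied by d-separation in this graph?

There are 6 undirected paths between E and F; checking each against the conditioning set {N, P, W}:
Path 1: E ← W → T ← F
  W is a fork here and W is conditioned on, so the path is blocked at W.
Path 2: E ← W → T ← P → C ← F
  W is a fork here and W is conditioned on, so the path is blocked at W.
Path 3: E ← W → N ← T ← F
  W is a fork here and W is conditioned on, so the path is blocked at W.
Path 4: E ← W → N ← T ← P → C ← F
  W is a fork here and W is conditioned on, so the path is blocked at W.
Path 5: E → C ← F
  C is a collider here and neither C nor any of its descendants is conditioned on, so the collider stays closed — the path is blocked at C.
Path 6: E → C ← P → T ← F
  C is a collider here and neither C nor any of its descendants is conditioned on, so the collider stays closed — the path is blocked at C.
Every path is blocked, so E and F are d-separated given {N, P, W}.

Yes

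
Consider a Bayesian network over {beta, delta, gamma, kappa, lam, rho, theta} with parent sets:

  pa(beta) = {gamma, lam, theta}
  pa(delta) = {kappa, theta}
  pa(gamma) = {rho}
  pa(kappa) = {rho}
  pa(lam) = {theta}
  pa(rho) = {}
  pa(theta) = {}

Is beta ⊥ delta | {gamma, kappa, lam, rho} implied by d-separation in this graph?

No

We examine all 3 paths between beta and delta:
  1. beta ← lam ← theta → delta — lam:chain[blocks]; theta:fork[open] ⇒ blocked
  2. beta ← theta → delta — theta:fork[open] ⇒ active
  3. beta ← gamma ← rho → kappa → delta — gamma:chain[blocks]; rho:fork[blocks]; kappa:chain[blocks] ⇒ blocked
At least one path is unblocked, so d-separation fails.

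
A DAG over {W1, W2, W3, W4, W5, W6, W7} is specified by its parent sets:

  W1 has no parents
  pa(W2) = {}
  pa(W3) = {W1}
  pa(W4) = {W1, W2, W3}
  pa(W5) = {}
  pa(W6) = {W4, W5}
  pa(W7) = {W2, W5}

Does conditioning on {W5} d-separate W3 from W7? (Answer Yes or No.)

Yes — W3 and W7 are d-separated given {W5}.

4 paths connect W3 and W7; each must be blocked for d-separation to hold:
Path 1: W3 → W4 ← W2 → W7
  W4 is a collider here and neither W4 nor any of its descendants is conditioned on, so the collider stays closed — the path is blocked at W4.
Path 2: W3 → W4 → W6 ← W5 → W7
  W6 is a collider here and neither W6 nor any of its descendants is conditioned on, so the collider stays closed — the path is blocked at W6.
Path 3: W3 ← W1 → W4 ← W2 → W7
  W4 is a collider here and neither W4 nor any of its descendants is conditioned on, so the collider stays closed — the path is blocked at W4.
Path 4: W3 ← W1 → W4 → W6 ← W5 → W7
  W6 is a collider here and neither W6 nor any of its descendants is conditioned on, so the collider stays closed — the path is blocked at W6.
Since every path is blocked, d-separation holds.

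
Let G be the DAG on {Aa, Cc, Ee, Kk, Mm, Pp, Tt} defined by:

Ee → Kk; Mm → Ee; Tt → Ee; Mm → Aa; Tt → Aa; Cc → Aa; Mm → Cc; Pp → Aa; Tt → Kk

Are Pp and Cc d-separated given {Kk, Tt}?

4 paths connect Pp and Cc; each must be blocked for d-separation to hold:
  1. Pp → Aa ← Tt → Kk ← Ee ← Mm → Cc — Aa:collider[blocks]; Tt:fork[blocks]; Kk:collider[open]; Ee:chain[open]; Mm:fork[open] ⇒ blocked
  2. Pp → Aa ← Tt → Ee ← Mm → Cc — Aa:collider[blocks]; Tt:fork[blocks]; Ee:collider[open]; Mm:fork[open] ⇒ blocked
  3. Pp → Aa ← Mm → Cc — Aa:collider[blocks]; Mm:fork[open] ⇒ blocked
  4. Pp → Aa ← Cc — Aa:collider[blocks] ⇒ blocked
All paths are blocked; Pp ⊥ Cc | {Kk, Tt} holds.

Yes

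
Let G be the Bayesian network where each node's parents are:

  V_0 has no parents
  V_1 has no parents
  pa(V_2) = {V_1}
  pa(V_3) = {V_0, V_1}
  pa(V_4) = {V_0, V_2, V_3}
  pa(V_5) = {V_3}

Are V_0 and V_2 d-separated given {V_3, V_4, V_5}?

No

There are 4 undirected paths between V_0 and V_2; checking each against the conditioning set {V_3, V_4, V_5}:
Path 1: V_0 → V_3 ← V_1 → V_2
  V_3 is a collider and V_3 is conditioned on, which opens it; V_1 is a fork and V_1 is not conditioned on — no node blocks this path, so it is active.
Path 2: V_0 → V_3 → V_4 ← V_2
  V_3 is a chain here and V_3 is conditioned on, so the path is blocked at V_3.
Path 3: V_0 → V_4 ← V_3 ← V_1 → V_2
  V_3 is a chain here and V_3 is conditioned on, so the path is blocked at V_3.
Path 4: V_0 → V_4 ← V_2
  V_4 is a collider and V_4 is conditioned on, which opens it — no node blocks this path, so it is active.
At least one path is unblocked, so d-separation fails.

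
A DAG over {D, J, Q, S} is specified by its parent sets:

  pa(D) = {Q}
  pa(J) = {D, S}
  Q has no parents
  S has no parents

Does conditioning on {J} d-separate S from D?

No

The only undirected path from S to D is:
Path 1: S → J ← D
  J is a collider and J is conditioned on, which opens it — no node blocks this path, so it is active.
Since the path S → J ← D is active, S and D are not d-separated given {J}.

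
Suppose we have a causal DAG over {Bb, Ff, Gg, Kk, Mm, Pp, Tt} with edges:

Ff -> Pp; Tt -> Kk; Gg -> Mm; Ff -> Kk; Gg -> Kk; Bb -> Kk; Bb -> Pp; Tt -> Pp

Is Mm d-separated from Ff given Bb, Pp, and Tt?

We examine all 3 paths between Mm and Ff:
  1. Mm ← Gg → Kk ← Ff — Gg:fork[open]; Kk:collider[blocks] ⇒ blocked
  2. Mm ← Gg → Kk ← Bb → Pp ← Ff — Gg:fork[open]; Kk:collider[blocks]; Bb:fork[blocks]; Pp:collider[open] ⇒ blocked
  3. Mm ← Gg → Kk ← Tt → Pp ← Ff — Gg:fork[open]; Kk:collider[blocks]; Tt:fork[blocks]; Pp:collider[open] ⇒ blocked
Since every path is blocked, d-separation holds.

Yes — Mm and Ff are d-separated given {Bb, Pp, Tt}.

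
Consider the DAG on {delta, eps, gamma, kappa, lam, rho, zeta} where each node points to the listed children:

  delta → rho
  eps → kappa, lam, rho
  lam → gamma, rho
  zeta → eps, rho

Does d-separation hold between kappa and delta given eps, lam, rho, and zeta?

We examine all 3 paths between kappa and delta:
Path 1: kappa ← eps ← zeta → rho ← delta
  eps is a chain here and eps is conditioned on, so the path is blocked at eps.
Path 2: kappa ← eps → lam → rho ← delta
  eps is a fork here and eps is conditioned on, so the path is blocked at eps.
Path 3: kappa ← eps → rho ← delta
  eps is a fork here and eps is conditioned on, so the path is blocked at eps.
All paths are blocked; kappa ⊥ delta | {eps, lam, rho, zeta} holds.

Yes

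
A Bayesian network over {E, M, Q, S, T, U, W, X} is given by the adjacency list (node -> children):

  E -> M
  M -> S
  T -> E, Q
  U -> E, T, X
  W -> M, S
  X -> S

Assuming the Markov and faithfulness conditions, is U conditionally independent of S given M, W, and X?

Yes — U and S are d-separated given {M, W, X}.

We examine all 5 paths between U and S:
  1. U → T → E → M → S — T:chain[open]; E:chain[open]; M:chain[blocks] ⇒ blocked
  2. U → T → E → M ← W → S — T:chain[open]; E:chain[open]; M:collider[open]; W:fork[blocks] ⇒ blocked
  3. U → X → S — X:chain[blocks] ⇒ blocked
  4. U → E → M → S — E:chain[open]; M:chain[blocks] ⇒ blocked
  5. U → E → M ← W → S — E:chain[open]; M:collider[open]; W:fork[blocks] ⇒ blocked
All paths are blocked; U ⊥ S | {M, W, X} holds.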